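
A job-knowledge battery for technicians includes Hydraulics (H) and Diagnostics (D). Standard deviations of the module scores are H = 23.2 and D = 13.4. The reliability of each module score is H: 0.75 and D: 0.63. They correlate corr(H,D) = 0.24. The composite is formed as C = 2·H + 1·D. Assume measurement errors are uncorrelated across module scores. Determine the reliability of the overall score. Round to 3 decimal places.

0.770

Var(C) = 2²·23.2² + 13.4² + 2·[2·23.2·13.4·0.24] = 2332.52 + 298.445 = 2630.96.
Under uncorrelated errors the observed covariances equal the true-score covariances, so only the own-variance terms attenuate.
True-score variance = [2²·23.2²·0.75 + 13.4²·0.63] + 298.445 = 1727.84 + 298.445 = 2026.29.
Reliability = 2026.29 / 2630.96 = 0.770.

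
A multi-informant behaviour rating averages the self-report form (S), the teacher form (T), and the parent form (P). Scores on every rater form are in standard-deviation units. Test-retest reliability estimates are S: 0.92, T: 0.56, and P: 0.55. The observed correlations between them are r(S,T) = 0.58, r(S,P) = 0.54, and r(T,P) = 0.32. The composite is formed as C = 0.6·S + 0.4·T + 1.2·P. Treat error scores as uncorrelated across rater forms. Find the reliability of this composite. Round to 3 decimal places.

Var(C) = 0.6² + 0.4² + 1.2² + 2·[0.24·0.58 + 0.72·0.54 + 0.48·0.32] = 1.96 + 1.3632 = 3.3232.
Under uncorrelated errors the observed covariances equal the true-score covariances, so only the own-variance terms attenuate.
True-score variance = [0.6²·0.92 + 0.4²·0.56 + 1.2²·0.55] + 1.3632 = 1.2128 + 1.3632 = 2.576.
Reliability = 2.576 / 3.3232 = 0.775.

0.775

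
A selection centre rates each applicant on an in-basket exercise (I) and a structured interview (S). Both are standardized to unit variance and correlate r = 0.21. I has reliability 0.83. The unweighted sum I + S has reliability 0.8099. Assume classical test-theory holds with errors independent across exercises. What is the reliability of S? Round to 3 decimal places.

0.710

Var(I+S) = 2 + 2·0.21 = 2.420.
True-score variance = ρ_I + ρ_S + 2·0.21, so 0.8099 = (0.83 + ρ_S + 0.42) / 2.420.
ρ_S = 0.8099·2.420 − 0.83 − 0.42 = 0.710.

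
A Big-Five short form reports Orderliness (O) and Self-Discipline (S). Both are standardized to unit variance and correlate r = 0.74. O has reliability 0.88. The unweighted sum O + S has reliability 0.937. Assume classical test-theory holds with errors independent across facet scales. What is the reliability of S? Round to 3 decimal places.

0.901

Var(O+S) = 2 + 2·0.74 = 3.480.
True-score variance = ρ_O + ρ_S + 2·0.74, so 0.937 = (0.88 + ρ_S + 1.48) / 3.480.
ρ_S = 0.937·3.480 − 0.88 − 1.48 = 0.901.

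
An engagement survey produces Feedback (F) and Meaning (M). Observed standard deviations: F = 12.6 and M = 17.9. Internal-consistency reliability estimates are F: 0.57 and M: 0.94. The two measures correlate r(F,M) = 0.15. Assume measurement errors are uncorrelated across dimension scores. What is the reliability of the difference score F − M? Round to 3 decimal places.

0.787

Var(F−M) = 12.6² + 17.9² − 2·12.6·17.9·0.15 = 479.17 − 67.662 = 411.508.
With uncorrelated errors the cross-covariances are all true-score covariance, so they carry over unchanged; only the diagonal terms shrink to ρᵢσᵢ².
True-score variance = [12.6²·0.57 + 17.9²·0.94] − 67.662 = 391.679 − 67.662 = 324.017.
Reliability = 324.017 / 411.508 = 0.787.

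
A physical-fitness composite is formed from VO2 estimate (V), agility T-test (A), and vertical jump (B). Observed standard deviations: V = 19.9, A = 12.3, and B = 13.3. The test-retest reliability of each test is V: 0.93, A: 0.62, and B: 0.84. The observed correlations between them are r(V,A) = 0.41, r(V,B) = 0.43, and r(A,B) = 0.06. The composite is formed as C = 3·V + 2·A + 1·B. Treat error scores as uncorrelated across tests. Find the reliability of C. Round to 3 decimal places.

Var(C) = 3²·19.9² + 2²·12.3² + 13.3² + 2·[6·19.9·12.3·0.41 + 3·19.9·13.3·0.43 + 2·12.3·13.3·0.06] = 4346.14 + 1926.38 = 6272.52.
With uncorrelated errors the cross-covariances are all true-score covariance, so they carry over unchanged; only the diagonal terms shrink to ρᵢσᵢ².
True-score variance = [3²·19.9²·0.93 + 2²·12.3²·0.62 + 13.3²·0.84] + 1926.38 = 3838.39 + 1926.38 = 5764.77.
Reliability = 5764.77 / 6272.52 = 0.919.

0.919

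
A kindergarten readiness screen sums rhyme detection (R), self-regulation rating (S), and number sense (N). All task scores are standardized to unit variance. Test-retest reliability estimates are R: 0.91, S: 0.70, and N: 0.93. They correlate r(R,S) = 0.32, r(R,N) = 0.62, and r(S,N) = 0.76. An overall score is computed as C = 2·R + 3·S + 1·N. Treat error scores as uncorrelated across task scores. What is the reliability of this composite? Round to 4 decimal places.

Var(C) = 2² + 3² + 1 + 2·[6·0.32 + 2·0.62 + 3·0.76] = 14 + 10.88 = 24.88.
With uncorrelated errors the cross-covariances are all true-score covariance, so they carry over unchanged; only the diagonal terms shrink to ρᵢσᵢ².
True-score variance = [2²·0.91 + 3²·0.70 + 0.93] + 10.88 = 10.87 + 10.88 = 21.75.
Reliability = 21.75 / 24.88 = 0.8742.

0.8742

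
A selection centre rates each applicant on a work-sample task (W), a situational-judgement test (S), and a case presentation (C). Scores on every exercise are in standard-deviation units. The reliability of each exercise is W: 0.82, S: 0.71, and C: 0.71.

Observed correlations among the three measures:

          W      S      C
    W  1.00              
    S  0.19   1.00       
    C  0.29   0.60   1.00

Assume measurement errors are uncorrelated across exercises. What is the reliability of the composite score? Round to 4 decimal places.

Var(W+S+C) = 3 + 2·[0.19 + 0.29 + 0.60] = 3 + 2.16 = 5.16.
Under uncorrelated errors the observed covariances equal the true-score covariances, so only the own-variance terms attenuate.
True-score variance = [0.82 + 0.71 + 0.71] + 2.16 = 2.24 + 2.16 = 4.4.
Reliability = 4.4 / 5.16 = 0.8527.

0.8527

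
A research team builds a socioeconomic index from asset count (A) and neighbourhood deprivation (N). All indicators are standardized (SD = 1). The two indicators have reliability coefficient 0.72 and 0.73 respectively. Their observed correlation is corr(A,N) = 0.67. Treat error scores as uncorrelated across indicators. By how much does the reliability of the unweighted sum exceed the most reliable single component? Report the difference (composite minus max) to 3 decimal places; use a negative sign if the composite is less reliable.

0.105

Var(sum) = 2 + 1.34 = 3.34; true-score variance = 1.45 + 1.34 = 2.79; composite reliability = 0.8353.
Max component reliability = 0.7300.
Difference = 0.8353 − 0.7300 = 0.105.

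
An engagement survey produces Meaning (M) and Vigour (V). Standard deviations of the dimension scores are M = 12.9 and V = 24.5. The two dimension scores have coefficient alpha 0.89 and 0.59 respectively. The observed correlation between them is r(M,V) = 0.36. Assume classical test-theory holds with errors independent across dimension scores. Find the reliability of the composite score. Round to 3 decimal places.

0.734

Var(M+V) = 12.9² + 24.5² + 2·[12.9·24.5·0.36] = 766.66 + 227.556 = 994.216.
With uncorrelated errors the cross-covariances are all true-score covariance, so they carry over unchanged; only the diagonal terms shrink to ρᵢσᵢ².
True-score variance = [12.9²·0.89 + 24.5²·0.59] + 227.556 = 502.252 + 227.556 = 729.808.
Reliability = 729.808 / 994.216 = 0.734.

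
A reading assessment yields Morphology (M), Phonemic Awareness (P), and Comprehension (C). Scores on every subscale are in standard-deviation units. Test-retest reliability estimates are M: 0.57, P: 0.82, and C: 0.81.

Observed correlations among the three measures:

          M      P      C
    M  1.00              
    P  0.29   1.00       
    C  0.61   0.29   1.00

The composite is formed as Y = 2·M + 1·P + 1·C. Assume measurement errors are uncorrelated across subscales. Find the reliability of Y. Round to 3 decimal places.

0.795

Var(Y) = 2² + 1 + 1 + 2·[2·0.29 + 2·0.61 + 0.29] = 6 + 4.18 = 10.18.
With uncorrelated errors the cross-covariances are all true-score covariance, so they carry over unchanged; only the diagonal terms shrink to ρᵢσᵢ².
True-score variance = [2²·0.57 + 0.82 + 0.81] + 4.18 = 3.91 + 4.18 = 8.09.
Reliability = 8.09 / 10.18 = 0.795.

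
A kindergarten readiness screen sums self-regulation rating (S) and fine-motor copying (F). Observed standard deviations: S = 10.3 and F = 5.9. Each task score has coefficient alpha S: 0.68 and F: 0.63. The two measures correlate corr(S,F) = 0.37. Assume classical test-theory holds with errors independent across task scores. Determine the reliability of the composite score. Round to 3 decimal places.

0.748

Var(S+F) = 10.3² + 5.9² + 2·[10.3·5.9·0.37] = 140.9 + 44.9698 = 185.87.
Under uncorrelated errors the observed covariances equal the true-score covariances, so only the own-variance terms attenuate.
True-score variance = [10.3²·0.68 + 5.9²·0.63] + 44.9698 = 94.0715 + 44.9698 = 139.041.
Reliability = 139.041 / 185.87 = 0.748.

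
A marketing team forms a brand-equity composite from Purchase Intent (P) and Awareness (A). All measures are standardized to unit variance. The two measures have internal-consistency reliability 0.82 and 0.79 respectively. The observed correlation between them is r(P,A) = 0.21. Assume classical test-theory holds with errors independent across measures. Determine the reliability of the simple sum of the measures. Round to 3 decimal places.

0.839

Var(P+A) = 2 + 2·[0.21] = 2 + 0.42 = 2.42.
With uncorrelated errors the cross-covariances are all true-score covariance, so they carry over unchanged; only the diagonal terms shrink to ρᵢσᵢ².
True-score variance = [0.82 + 0.79] + 0.42 = 1.61 + 0.42 = 2.03.
Reliability = 2.03 / 2.42 = 0.839.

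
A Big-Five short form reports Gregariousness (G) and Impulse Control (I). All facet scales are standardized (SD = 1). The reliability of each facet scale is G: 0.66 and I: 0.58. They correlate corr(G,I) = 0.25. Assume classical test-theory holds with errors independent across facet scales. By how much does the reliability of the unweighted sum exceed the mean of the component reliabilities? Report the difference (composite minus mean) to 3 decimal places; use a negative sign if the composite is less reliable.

Var(sum) = 2 + 0.5 = 2.5; true-score variance = 1.24 + 0.5 = 1.74; composite reliability = 0.6960.
Mean component reliability = 0.6200.
Difference = 0.6960 − 0.6200 = 0.076.

0.076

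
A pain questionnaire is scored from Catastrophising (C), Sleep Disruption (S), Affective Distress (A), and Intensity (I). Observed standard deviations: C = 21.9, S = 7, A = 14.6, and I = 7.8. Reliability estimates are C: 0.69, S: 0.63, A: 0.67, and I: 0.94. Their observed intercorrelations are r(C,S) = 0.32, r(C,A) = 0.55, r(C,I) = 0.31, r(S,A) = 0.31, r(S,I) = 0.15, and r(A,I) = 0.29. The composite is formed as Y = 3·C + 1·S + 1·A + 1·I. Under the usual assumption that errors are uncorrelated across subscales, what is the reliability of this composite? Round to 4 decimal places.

0.7783

Var(Y) = 3²·21.9² + 7² + 14.6² + 7.8² + 2·[3·21.9·7·0.32 + 3·21.9·14.6·0.55 + 3·21.9·7.8·0.31 + 7·14.6·0.31 + 7·7.8·0.15 + 14.6·7.8·0.29] = 4639.49 + 1813 = 6452.49.
With uncorrelated errors the cross-covariances are all true-score covariance, so they carry over unchanged; only the diagonal terms shrink to ρᵢσᵢ².
True-score variance = [3²·21.9²·0.69 + 7²·0.63 + 14.6²·0.67 + 7.8²·0.94] + 1813 = 3209.25 + 1813 = 5022.25.
Reliability = 5022.25 / 6452.49 = 0.7783.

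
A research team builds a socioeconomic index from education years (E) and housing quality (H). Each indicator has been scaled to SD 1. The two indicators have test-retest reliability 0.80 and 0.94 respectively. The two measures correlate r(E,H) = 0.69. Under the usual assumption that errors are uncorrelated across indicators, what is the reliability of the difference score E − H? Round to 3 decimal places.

0.581

Var(E−H) = 1 + 1 − 2·0.69 = 2 − 1.38 = 0.62.
Under uncorrelated errors the observed covariances equal the true-score covariances, so only the own-variance terms attenuate.
True-score variance = [0.80 + 0.94] − 1.38 = 1.74 − 1.38 = 0.36.
Reliability = 0.36 / 0.62 = 0.581.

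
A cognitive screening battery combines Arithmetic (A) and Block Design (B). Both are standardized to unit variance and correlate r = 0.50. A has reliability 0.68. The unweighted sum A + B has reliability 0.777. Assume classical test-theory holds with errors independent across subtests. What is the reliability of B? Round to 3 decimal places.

0.651

Var(A+B) = 2 + 2·0.50 = 3.000.
True-score variance = ρ_A + ρ_B + 2·0.50, so 0.777 = (0.68 + ρ_B + 1.00) / 3.000.
ρ_B = 0.777·3.000 − 0.68 − 1.00 = 0.651.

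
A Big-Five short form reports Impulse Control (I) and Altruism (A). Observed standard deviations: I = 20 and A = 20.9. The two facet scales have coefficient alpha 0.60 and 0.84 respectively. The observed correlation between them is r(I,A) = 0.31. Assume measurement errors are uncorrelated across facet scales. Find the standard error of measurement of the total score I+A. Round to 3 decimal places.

Var(total) = 836.81 + 259.16 = 1095.97.
True-score variance = 606.92 + 259.16 = 866.08, so reliability = 0.7902.
Error variance = 1095.97 − 866.08 = 229.89; SEM = √229.89 = 15.162.

15.162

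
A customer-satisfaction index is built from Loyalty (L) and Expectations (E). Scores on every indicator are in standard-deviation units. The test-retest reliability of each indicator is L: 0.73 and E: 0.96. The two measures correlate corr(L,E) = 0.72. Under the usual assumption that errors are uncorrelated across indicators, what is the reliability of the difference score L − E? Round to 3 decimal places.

0.446

Var(L−E) = 1 + 1 − 2·0.72 = 2 − 1.44 = 0.56.
Because errors are independent across components, Cov(Tᵢ,Tⱼ) = Cov(Xᵢ,Xⱼ); the off-diagonal part of the true-score variance is the same as above.
True-score variance = [0.73 + 0.96] − 1.44 = 1.69 − 1.44 = 0.25.
Reliability = 0.25 / 0.56 = 0.446.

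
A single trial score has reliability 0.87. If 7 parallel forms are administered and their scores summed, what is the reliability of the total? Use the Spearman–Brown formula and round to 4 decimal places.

ρ_k = kρ / (1 + (k−1)ρ) = 7·0.87 / (1 + 6·0.87) = 6.090 / 6.220 = 0.9791.

0.9791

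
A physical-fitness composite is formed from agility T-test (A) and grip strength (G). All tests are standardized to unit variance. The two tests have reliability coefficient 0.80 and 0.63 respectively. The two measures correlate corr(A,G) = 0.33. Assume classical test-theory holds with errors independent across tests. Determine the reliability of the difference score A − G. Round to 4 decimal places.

Var(A−G) = 1 + 1 − 2·0.33 = 2 − 0.66 = 1.34.
Under uncorrelated errors the observed covariances equal the true-score covariances, so only the own-variance terms attenuate.
True-score variance = [0.80 + 0.63] − 0.66 = 1.43 − 0.66 = 0.77.
Reliability = 0.77 / 1.34 = 0.5746.

0.5746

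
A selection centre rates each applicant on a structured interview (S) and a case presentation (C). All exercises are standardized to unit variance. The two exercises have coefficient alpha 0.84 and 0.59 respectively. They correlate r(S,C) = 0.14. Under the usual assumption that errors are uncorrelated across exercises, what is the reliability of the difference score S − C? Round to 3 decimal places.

0.669

Var(S−C) = 1 + 1 − 2·0.14 = 2 − 0.28 = 1.72.
With uncorrelated errors the cross-covariances are all true-score covariance, so they carry over unchanged; only the diagonal terms shrink to ρᵢσᵢ².
True-score variance = [0.84 + 0.59] − 0.28 = 1.43 − 0.28 = 1.15.
Reliability = 1.15 / 1.72 = 0.669.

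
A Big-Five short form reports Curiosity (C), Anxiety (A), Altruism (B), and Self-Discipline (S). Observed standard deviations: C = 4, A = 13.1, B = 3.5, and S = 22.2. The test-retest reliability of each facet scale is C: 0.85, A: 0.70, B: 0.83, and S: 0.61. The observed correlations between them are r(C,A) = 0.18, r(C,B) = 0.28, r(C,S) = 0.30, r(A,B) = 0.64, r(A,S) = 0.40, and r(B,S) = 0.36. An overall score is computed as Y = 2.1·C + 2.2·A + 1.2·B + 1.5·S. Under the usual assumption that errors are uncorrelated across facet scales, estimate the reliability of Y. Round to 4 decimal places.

Var(Y) = 2.1²·4² + 2.2²·13.1² + 1.2²·3.5² + 1.5²·22.2² + 2·[4.62·4·13.1·0.18 + 2.52·4·3.5·0.28 + 3.15·4·22.2·0.30 + 2.64·13.1·3.5·0.64 + 3.3·13.1·22.2·0.40 + 1.8·3.5·22.2·0.36] = 2027.68 + 1298.14 = 3325.82.
Because errors are independent across components, Cov(Tᵢ,Tⱼ) = Cov(Xᵢ,Xⱼ); the off-diagonal part of the true-score variance is the same as above.
True-score variance = [2.1²·4²·0.85 + 2.2²·13.1²·0.70 + 1.2²·3.5²·0.83 + 1.5²·22.2²·0.61] + 1298.14 = 1332.45 + 1298.14 = 2630.6.
Reliability = 2630.6 / 3325.82 = 0.7910.

0.7910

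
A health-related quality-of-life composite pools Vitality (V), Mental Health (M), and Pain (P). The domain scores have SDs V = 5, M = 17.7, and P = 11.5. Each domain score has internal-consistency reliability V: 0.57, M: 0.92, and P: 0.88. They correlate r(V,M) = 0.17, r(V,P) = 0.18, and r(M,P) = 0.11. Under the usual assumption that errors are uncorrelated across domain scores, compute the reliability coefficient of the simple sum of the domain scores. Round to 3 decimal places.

Var(V+M+P) = 5² + 17.7² + 11.5² + 2·[5·17.7·0.17 + 5·11.5·0.18 + 17.7·11.5·0.11] = 470.54 + 95.571 = 566.111.
With uncorrelated errors the cross-covariances are all true-score covariance, so they carry over unchanged; only the diagonal terms shrink to ρᵢσᵢ².
True-score variance = [5²·0.57 + 17.7²·0.92 + 11.5²·0.88] + 95.571 = 418.857 + 95.571 = 514.428.
Reliability = 514.428 / 566.111 = 0.909.

0.909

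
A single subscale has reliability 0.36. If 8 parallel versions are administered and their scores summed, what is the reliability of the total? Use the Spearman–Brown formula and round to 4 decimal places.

0.8182

ρ_k = kρ / (1 + (k−1)ρ) = 8·0.36 / (1 + 7·0.36) = 2.880 / 3.520 = 0.8182.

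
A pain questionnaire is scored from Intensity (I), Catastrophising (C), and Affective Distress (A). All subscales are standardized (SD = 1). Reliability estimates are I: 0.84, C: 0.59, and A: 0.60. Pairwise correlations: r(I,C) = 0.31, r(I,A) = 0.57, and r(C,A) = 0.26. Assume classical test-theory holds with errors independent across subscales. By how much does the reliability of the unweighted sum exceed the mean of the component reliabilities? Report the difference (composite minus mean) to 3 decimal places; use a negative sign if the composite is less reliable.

0.140

Var(sum) = 3 + 2.28 = 5.28; true-score variance = 2.03 + 2.28 = 4.31; composite reliability = 0.8163.
Mean component reliability = 0.6767.
Difference = 0.8163 − 0.6767 = 0.140.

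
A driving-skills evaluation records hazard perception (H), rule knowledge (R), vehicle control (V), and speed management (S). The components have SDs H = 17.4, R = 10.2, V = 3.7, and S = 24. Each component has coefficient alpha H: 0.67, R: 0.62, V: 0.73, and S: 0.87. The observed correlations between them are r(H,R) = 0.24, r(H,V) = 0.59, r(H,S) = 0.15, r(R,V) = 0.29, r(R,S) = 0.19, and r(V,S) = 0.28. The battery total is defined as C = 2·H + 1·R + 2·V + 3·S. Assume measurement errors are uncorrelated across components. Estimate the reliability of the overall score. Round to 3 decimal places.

Var(C) = 2²·17.4² + 10.2² + 2²·3.7² + 3²·24² + 2·[2·17.4·10.2·0.24 + 4·17.4·3.7·0.59 + 6·17.4·24·0.15 + 2·10.2·3.7·0.29 + 3·10.2·24·0.19 + 6·3.7·24·0.28] = 6553.84 + 1847.15 = 8400.99.
Because errors are independent across components, Cov(Tᵢ,Tⱼ) = Cov(Xᵢ,Xⱼ); the off-diagonal part of the true-score variance is the same as above.
True-score variance = [2²·17.4²·0.67 + 10.2²·0.62 + 2²·3.7²·0.73 + 3²·24²·0.87] + 1847.15 = 5425.96 + 1847.15 = 7273.11.
Reliability = 7273.11 / 8400.99 = 0.866.

0.866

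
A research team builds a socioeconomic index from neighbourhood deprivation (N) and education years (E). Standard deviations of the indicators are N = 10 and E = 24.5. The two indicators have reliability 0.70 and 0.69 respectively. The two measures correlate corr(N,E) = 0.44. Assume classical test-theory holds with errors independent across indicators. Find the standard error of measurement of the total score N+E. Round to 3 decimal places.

14.700

Var(total) = 700.25 + 215.6 = 915.85.
True-score variance = 484.172 + 215.6 = 699.772, so reliability = 0.7641.
Error variance = 915.85 − 699.772 = 216.078; SEM = √216.078 = 14.700.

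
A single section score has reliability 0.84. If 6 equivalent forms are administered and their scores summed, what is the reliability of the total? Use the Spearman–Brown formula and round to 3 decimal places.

0.969

ρ_k = kρ / (1 + (k−1)ρ) = 6·0.84 / (1 + 5·0.84) = 5.040 / 5.200 = 0.969.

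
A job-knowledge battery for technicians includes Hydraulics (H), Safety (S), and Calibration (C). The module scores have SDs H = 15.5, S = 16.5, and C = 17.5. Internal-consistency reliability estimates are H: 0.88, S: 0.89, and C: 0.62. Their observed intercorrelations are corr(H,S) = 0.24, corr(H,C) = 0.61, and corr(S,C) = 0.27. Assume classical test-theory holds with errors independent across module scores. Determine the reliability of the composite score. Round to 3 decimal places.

0.877

Var(H+S+C) = 15.5² + 16.5² + 17.5² + 2·[15.5·16.5·0.24 + 15.5·17.5·0.61 + 16.5·17.5·0.27] = 818.75 + 609.61 = 1428.36.
Because errors are independent across components, Cov(Tᵢ,Tⱼ) = Cov(Xᵢ,Xⱼ); the off-diagonal part of the true-score variance is the same as above.
True-score variance = [15.5²·0.88 + 16.5²·0.89 + 17.5²·0.62] + 609.61 = 643.597 + 609.61 = 1253.21.
Reliability = 1253.21 / 1428.36 = 0.877.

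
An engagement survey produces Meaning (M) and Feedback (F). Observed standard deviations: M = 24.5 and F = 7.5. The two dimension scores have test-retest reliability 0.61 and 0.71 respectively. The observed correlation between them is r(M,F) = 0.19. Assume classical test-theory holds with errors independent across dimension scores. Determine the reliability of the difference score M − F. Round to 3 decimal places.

0.573

Var(M−F) = 24.5² + 7.5² − 2·24.5·7.5·0.19 = 656.5 − 69.825 = 586.675.
Under uncorrelated errors the observed covariances equal the true-score covariances, so only the own-variance terms attenuate.
True-score variance = [24.5²·0.61 + 7.5²·0.71] − 69.825 = 406.09 − 69.825 = 336.265.
Reliability = 336.265 / 586.675 = 0.573.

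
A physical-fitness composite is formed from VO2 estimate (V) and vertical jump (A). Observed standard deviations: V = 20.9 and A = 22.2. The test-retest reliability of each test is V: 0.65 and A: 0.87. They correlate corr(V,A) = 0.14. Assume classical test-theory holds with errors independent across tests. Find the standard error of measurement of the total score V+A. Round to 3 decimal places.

Var(total) = 929.65 + 129.914 = 1059.56.
True-score variance = 712.697 + 129.914 = 842.612, so reliability = 0.7952.
Error variance = 1059.56 − 842.612 = 216.953; SEM = √216.953 = 14.729.

14.729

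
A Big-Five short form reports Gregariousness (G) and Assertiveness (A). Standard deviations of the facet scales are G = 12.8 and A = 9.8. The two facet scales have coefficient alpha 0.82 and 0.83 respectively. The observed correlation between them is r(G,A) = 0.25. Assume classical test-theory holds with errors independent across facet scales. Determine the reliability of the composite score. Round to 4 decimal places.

0.8580

Var(G+A) = 12.8² + 9.8² + 2·[12.8·9.8·0.25] = 259.88 + 62.72 = 322.6.
With uncorrelated errors the cross-covariances are all true-score covariance, so they carry over unchanged; only the diagonal terms shrink to ρᵢσᵢ².
True-score variance = [12.8²·0.82 + 9.8²·0.83] + 62.72 = 214.062 + 62.72 = 276.782.
Reliability = 276.782 / 322.6 = 0.8580.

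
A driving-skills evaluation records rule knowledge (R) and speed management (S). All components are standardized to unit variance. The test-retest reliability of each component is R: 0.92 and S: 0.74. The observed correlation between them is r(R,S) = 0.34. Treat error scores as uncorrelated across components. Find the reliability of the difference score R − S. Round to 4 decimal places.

Var(R−S) = 1 + 1 − 2·0.34 = 2 − 0.68 = 1.32.
With uncorrelated errors the cross-covariances are all true-score covariance, so they carry over unchanged; only the diagonal terms shrink to ρᵢσᵢ².
True-score variance = [0.92 + 0.74] − 0.68 = 1.66 − 0.68 = 0.98.
Reliability = 0.98 / 1.32 = 0.7424.

0.7424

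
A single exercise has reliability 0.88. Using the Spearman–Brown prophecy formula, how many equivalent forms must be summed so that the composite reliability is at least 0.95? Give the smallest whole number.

3

k ≥ ρ*(1−ρ₁)/(ρ₁(1−ρ*)) = 0.95·0.12 / (0.88·0.05) = 2.591.
Smallest integer k = 3.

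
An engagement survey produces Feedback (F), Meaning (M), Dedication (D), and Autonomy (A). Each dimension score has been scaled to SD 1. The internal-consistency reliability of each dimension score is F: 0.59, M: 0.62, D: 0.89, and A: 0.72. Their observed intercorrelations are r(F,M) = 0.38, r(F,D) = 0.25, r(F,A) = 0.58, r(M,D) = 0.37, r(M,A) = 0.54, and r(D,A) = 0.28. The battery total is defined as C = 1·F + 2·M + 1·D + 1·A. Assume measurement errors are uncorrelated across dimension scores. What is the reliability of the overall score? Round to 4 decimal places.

Var(C) = 1 + 2² + 1 + 1 + 2·[2·0.38 + 0.25 + 0.58 + 2·0.37 + 2·0.54 + 0.28] = 7 + 7.38 = 14.38.
With uncorrelated errors the cross-covariances are all true-score covariance, so they carry over unchanged; only the diagonal terms shrink to ρᵢσᵢ².
True-score variance = [0.59 + 2²·0.62 + 0.89 + 0.72] + 7.38 = 4.68 + 7.38 = 12.06.
Reliability = 12.06 / 14.38 = 0.8387.

0.8387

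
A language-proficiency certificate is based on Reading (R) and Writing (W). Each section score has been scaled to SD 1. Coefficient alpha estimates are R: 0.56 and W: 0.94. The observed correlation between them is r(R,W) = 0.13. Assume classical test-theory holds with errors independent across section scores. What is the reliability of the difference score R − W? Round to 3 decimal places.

Var(R−W) = 1 + 1 − 2·0.13 = 2 − 0.26 = 1.74.
With uncorrelated errors the cross-covariances are all true-score covariance, so they carry over unchanged; only the diagonal terms shrink to ρᵢσᵢ².
True-score variance = [0.56 + 0.94] − 0.26 = 1.5 − 0.26 = 1.24.
Reliability = 1.24 / 1.74 = 0.713.

0.713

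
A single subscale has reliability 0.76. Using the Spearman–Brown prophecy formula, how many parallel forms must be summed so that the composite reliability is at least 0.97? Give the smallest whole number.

k ≥ ρ*(1−ρ₁)/(ρ₁(1−ρ*)) = 0.97·0.24 / (0.76·0.03) = 10.211.
Smallest integer k = 11.

11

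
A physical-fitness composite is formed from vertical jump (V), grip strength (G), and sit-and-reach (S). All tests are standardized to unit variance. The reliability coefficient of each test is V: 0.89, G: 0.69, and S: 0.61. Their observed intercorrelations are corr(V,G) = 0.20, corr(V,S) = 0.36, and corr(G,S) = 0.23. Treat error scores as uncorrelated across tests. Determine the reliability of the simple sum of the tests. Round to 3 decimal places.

Var(V+G+S) = 3 + 2·[0.20 + 0.36 + 0.23] = 3 + 1.58 = 4.58.
Because errors are independent across components, Cov(Tᵢ,Tⱼ) = Cov(Xᵢ,Xⱼ); the off-diagonal part of the true-score variance is the same as above.
True-score variance = [0.89 + 0.69 + 0.61] + 1.58 = 2.19 + 1.58 = 3.77.
Reliability = 3.77 / 4.58 = 0.823.

0.823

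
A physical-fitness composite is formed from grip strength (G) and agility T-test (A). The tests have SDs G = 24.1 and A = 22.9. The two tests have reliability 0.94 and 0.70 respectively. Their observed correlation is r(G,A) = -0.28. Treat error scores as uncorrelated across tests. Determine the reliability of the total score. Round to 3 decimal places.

Var(G+A) = 24.1² + 22.9² + 2·[24.1·22.9·(-0.28)] = 1105.22 − 309.058 = 796.162.
With uncorrelated errors the cross-covariances are all true-score covariance, so they carry over unchanged; only the diagonal terms shrink to ρᵢσᵢ².
True-score variance = [24.1²·0.94 + 22.9²·0.70] − 309.058 = 913.048 − 309.058 = 603.99.
Reliability = 603.99 / 796.162 = 0.759.

0.759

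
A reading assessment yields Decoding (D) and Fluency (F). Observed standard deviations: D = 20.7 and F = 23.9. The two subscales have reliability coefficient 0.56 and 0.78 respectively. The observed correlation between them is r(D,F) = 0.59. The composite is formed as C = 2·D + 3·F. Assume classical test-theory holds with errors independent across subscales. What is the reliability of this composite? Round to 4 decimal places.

0.8180

Var(C) = 2²·20.7² + 3²·23.9² + 2·[6·20.7·23.9·0.59] = 6854.85 + 3502.69 = 10357.5.
With uncorrelated errors the cross-covariances are all true-score covariance, so they carry over unchanged; only the diagonal terms shrink to ρᵢσᵢ².
True-score variance = [2²·20.7²·0.56 + 3²·23.9²·0.78] + 3502.69 = 4969.71 + 3502.69 = 8472.4.
Reliability = 8472.4 / 10357.5 = 0.8180.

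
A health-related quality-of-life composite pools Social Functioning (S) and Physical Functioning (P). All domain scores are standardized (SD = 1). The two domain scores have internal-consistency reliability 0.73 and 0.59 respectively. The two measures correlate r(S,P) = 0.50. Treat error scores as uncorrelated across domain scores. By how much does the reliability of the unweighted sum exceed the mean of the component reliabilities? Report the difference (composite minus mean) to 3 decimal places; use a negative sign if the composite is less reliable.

Var(sum) = 2 + 1 = 3; true-score variance = 1.32 + 1 = 2.32; composite reliability = 0.7733.
Mean component reliability = 0.6600.
Difference = 0.7733 − 0.6600 = 0.113.

0.113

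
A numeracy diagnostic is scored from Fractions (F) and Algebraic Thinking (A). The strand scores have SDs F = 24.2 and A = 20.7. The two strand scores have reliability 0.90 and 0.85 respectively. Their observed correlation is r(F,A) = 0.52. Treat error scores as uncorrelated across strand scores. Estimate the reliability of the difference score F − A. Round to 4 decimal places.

Var(F−A) = 24.2² + 20.7² − 2·24.2·20.7·0.52 = 1014.13 − 520.978 = 493.152.
With uncorrelated errors the cross-covariances are all true-score covariance, so they carry over unchanged; only the diagonal terms shrink to ρᵢσᵢ².
True-score variance = [24.2²·0.90 + 20.7²·0.85] − 520.978 = 891.293 − 520.978 = 370.315.
Reliability = 370.315 / 493.152 = 0.7509.

0.7509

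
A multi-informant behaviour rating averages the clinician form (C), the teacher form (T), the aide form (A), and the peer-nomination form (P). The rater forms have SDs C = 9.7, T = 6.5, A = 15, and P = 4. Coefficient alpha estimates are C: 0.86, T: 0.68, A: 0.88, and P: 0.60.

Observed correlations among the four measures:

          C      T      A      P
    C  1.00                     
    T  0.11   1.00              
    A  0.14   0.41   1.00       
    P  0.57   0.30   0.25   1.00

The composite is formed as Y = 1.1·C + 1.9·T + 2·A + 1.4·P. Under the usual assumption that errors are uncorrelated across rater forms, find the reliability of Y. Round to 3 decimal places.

Var(Y) = 1.1²·9.7² + 1.9²·6.5² + 2²·15² + 1.4²·4² + 2·[2.09·9.7·6.5·0.11 + 2.2·9.7·15·0.14 + 1.54·9.7·4·0.57 + 3.8·6.5·15·0.41 + 2.66·6.5·4·0.30 + 2.8·15·4·0.25] = 1197.73 + 616.042 = 1813.77.
Under uncorrelated errors the observed covariances equal the true-score covariances, so only the own-variance terms attenuate.
True-score variance = [1.1²·9.7²·0.86 + 1.9²·6.5²·0.68 + 2²·15²·0.88 + 1.4²·4²·0.60] + 616.042 = 1012.44 + 616.042 = 1628.48.
Reliability = 1628.48 / 1813.77 = 0.898.

0.898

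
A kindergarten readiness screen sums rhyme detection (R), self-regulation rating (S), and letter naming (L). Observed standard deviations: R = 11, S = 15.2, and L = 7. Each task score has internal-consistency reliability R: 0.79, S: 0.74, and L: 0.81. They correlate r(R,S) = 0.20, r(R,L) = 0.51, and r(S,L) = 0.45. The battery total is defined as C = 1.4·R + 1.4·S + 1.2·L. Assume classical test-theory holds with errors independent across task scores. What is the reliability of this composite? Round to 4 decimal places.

0.8472

Var(C) = 1.4²·11² + 1.4²·15.2² + 1.2²·7² + 2·[1.96·11·15.2·0.20 + 1.68·11·7·0.51 + 1.68·15.2·7·0.45] = 760.558 + 423.909 = 1184.47.
With uncorrelated errors the cross-covariances are all true-score covariance, so they carry over unchanged; only the diagonal terms shrink to ρᵢσᵢ².
True-score variance = [1.4²·11²·0.79 + 1.4²·15.2²·0.74 + 1.2²·7²·0.81] + 423.909 = 579.61 + 423.909 = 1003.52.
Reliability = 1003.52 / 1184.47 = 0.8472.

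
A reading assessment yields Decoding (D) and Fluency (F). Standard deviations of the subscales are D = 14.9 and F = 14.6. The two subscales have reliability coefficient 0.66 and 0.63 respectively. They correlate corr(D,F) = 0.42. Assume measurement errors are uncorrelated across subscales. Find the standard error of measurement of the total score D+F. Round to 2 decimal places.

12.42

Var(total) = 435.17 + 182.734 = 617.904.
True-score variance = 280.817 + 182.734 = 463.551, so reliability = 0.7502.
Error variance = 617.904 − 463.551 = 154.353; SEM = √154.353 = 12.42.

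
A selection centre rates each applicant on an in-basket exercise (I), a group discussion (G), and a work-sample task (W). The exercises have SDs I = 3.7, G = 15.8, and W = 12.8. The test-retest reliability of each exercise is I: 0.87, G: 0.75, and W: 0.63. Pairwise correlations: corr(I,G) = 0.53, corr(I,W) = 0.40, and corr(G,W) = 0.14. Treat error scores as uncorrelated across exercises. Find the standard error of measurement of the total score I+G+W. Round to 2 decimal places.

Var(total) = 427.17 + 156.483 = 583.653.
True-score variance = 302.36 + 156.483 = 458.842, so reliability = 0.7862.
Error variance = 583.653 − 458.842 = 124.811; SEM = √124.811 = 11.17.

11.17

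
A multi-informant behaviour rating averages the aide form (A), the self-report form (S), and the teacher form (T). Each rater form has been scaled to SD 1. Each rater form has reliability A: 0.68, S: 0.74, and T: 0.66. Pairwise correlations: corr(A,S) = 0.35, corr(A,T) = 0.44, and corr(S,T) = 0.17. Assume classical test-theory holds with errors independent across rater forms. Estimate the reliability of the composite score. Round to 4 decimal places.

Var(A+S+T) = 3 + 2·[0.35 + 0.44 + 0.17] = 3 + 1.92 = 4.92.
Under uncorrelated errors the observed covariances equal the true-score covariances, so only the own-variance terms attenuate.
True-score variance = [0.68 + 0.74 + 0.66] + 1.92 = 2.08 + 1.92 = 4.
Reliability = 4 / 4.92 = 0.8130.

0.8130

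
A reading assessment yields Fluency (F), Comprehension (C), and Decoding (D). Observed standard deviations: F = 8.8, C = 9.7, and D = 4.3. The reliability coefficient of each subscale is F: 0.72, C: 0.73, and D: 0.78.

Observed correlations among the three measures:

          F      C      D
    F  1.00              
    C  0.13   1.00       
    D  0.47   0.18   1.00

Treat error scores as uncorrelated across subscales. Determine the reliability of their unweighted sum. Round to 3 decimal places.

0.805

Var(F+C+D) = 8.8² + 9.7² + 4.3² + 2·[8.8·9.7·0.13 + 8.8·4.3·0.47 + 9.7·4.3·0.18] = 190.02 + 72.7788 = 262.799.
With uncorrelated errors the cross-covariances are all true-score covariance, so they carry over unchanged; only the diagonal terms shrink to ρᵢσᵢ².
True-score variance = [8.8²·0.72 + 9.7²·0.73 + 4.3²·0.78] + 72.7788 = 138.865 + 72.7788 = 211.643.
Reliability = 211.643 / 262.799 = 0.805.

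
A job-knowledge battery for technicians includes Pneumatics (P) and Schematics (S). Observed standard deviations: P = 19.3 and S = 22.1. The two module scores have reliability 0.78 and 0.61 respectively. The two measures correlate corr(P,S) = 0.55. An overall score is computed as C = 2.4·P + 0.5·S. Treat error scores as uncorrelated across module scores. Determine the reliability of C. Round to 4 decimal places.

Var(C) = 2.4²·19.3² + 0.5²·22.1² + 2·[1.2·19.3·22.1·0.55] = 2267.64 + 563.02 = 2830.66.
With uncorrelated errors the cross-covariances are all true-score covariance, so they carry over unchanged; only the diagonal terms shrink to ρᵢσᵢ².
True-score variance = [2.4²·19.3²·0.78 + 0.5²·22.1²·0.61] + 563.02 = 1748.01 + 563.02 = 2311.03.
Reliability = 2311.03 / 2830.66 = 0.8164.

0.8164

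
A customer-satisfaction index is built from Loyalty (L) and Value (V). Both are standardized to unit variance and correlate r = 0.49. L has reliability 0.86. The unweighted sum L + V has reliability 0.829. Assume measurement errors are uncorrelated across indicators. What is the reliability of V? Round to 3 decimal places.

0.630

Var(L+V) = 2 + 2·0.49 = 2.980.
True-score variance = ρ_L + ρ_V + 2·0.49, so 0.829 = (0.86 + ρ_V + 0.98) / 2.980.
ρ_V = 0.829·2.980 − 0.86 − 0.98 = 0.630.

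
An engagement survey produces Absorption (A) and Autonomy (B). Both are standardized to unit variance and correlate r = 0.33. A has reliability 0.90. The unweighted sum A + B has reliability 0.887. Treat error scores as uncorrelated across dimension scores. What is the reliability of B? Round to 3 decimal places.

0.799

Var(A+B) = 2 + 2·0.33 = 2.660.
True-score variance = ρ_A + ρ_B + 2·0.33, so 0.887 = (0.90 + ρ_B + 0.66) / 2.660.
ρ_B = 0.887·2.660 − 0.90 − 0.66 = 0.799.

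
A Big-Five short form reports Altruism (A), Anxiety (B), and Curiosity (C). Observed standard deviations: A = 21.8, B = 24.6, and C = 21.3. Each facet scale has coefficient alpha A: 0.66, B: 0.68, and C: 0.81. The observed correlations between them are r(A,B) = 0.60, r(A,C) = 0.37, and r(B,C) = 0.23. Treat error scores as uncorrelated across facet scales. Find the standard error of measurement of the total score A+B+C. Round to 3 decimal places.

Var(total) = 1534.09 + 1228.18 = 2762.27.
True-score variance = 1092.66 + 1228.18 = 2320.83, so reliability = 0.8402.
Error variance = 2762.27 − 2320.83 = 441.434; SEM = √441.434 = 21.010.

21.010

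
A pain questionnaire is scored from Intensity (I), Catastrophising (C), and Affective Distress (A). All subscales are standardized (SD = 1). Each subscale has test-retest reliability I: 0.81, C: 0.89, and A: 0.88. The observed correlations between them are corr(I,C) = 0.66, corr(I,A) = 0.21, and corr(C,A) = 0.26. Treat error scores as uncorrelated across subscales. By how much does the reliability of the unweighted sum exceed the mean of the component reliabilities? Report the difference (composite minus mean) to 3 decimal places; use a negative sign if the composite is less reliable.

Var(sum) = 3 + 2.26 = 5.26; true-score variance = 2.58 + 2.26 = 4.84; composite reliability = 0.9202.
Mean component reliability = 0.8600.
Difference = 0.9202 − 0.8600 = 0.060.

0.060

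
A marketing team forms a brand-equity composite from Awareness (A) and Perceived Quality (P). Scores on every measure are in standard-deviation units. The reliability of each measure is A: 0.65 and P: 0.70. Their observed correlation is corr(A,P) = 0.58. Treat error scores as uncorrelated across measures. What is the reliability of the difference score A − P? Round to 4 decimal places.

0.2262

Var(A−P) = 1 + 1 − 2·0.58 = 2 − 1.16 = 0.84.
With uncorrelated errors the cross-covariances are all true-score covariance, so they carry over unchanged; only the diagonal terms shrink to ρᵢσᵢ².
True-score variance = [0.65 + 0.70] − 1.16 = 1.35 − 1.16 = 0.19.
Reliability = 0.19 / 0.84 = 0.2262.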